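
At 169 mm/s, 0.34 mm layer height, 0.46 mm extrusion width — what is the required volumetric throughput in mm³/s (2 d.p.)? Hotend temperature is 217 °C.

A: 0.34 × 0.46 → 0.1564 mm².
Q = v·A = 169 × 0.1564 = 26.43 mm³/s.

26.43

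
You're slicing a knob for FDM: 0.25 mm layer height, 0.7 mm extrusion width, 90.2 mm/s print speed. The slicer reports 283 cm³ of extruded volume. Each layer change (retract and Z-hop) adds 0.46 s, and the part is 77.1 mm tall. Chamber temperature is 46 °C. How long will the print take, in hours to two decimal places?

5.02 hours

Extrusion cross-section = 0.25 × 0.7 = 0.175 mm².
Path length: 283000 mm³ / 0.175 mm² → 1617142.9 mm.
Print-move time: 1617142.9 / 90.2 → 17928.4 s.
Layer count = ceil(77.1 / 0.25) = 309.
Z-hop total = 309 × 0.46, so 142.14 s.
Altogether 17928.4 + 142.14 = 18070.54 s, i.e. 5.02 hours.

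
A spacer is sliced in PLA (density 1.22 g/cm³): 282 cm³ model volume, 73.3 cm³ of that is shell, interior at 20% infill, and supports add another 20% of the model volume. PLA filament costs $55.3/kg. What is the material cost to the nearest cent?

Interior volume: 282 − 73.3 → 208.7 cm³.
Deposited infill = 0.20 × 208.7 = 41.74 cm³.
Support = 0.20 × 282 = 56.4 cm³.
Deposited volume = 73.3 + 41.74 + 56.4, so 171.44 cm³.
Mass = 171.44 × 1.22 = 209.1568 g.
At $55.3/kg: 209.1568/1000 × 55.3 = $11.57.

$11.57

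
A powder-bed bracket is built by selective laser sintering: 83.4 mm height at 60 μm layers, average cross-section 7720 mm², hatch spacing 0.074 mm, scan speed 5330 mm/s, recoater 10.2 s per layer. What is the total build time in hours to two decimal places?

11.50 hours

Layers = ⌈83.4/0.06⌉ = 1390.
Per-layer scan distance = 7720 / 0.074 = 104324.3 mm.
Per-layer scan time = 104324.3 / 5330, so 19.573 s.
Layer cycle = 19.573 + 10.2 = 29.773 s.
1390 layers × 29.773 s/layer = 41384.47 s, i.e. 11.50 hours.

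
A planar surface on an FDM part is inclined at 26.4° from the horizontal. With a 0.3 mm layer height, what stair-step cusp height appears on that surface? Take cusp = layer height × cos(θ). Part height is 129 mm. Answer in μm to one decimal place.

Cusp = layer height × cos(26.4°) = 0.3 × 0.8957 = 0.26871 mm = 268.7 μm.

268.7 μm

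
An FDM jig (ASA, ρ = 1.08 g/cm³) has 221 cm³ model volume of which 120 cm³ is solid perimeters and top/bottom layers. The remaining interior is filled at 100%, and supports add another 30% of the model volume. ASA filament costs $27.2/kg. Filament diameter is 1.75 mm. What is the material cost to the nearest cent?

Volume inside the shell: 221 − 120 → 101 cm³.
Infill deposited = 1.00 × 101, so 101 cm³.
Support = 0.30 × 221, so 66.3 cm³.
Deposited volume = 120 + 101 + 66.3, so 287.3 cm³.
Mass: 287.3 × 1.08 → 310.284 g.
At $27.2/kg: 310.284/1000 × 27.2 = $8.44.

$8.44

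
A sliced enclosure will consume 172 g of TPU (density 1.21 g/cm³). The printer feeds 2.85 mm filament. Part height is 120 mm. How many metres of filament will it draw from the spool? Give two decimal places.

Extruded volume: 172/1.21 = 142.1488 cm³ (142148.8 mm³).
Filament cross-section = π × (2.85/2)² = 6.3794 mm².
Length = 142148.8 / 6.3794 = 22282.47 mm = 22.28 m.

22.28 m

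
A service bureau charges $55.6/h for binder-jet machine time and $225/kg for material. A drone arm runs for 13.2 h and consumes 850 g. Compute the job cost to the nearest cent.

Machine-time cost: 55.6 × 13.2 → $733.92.
Material cost = 225 × 850/1000, so $191.25.
Total = 733.92 + 191.25 = $925.17.

$925.17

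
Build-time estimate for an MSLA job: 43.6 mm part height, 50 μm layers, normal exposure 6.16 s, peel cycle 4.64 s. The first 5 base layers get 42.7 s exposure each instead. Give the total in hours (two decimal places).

Layers = ⌈43.6/0.05⌉ = 872.
Base layers = 5 × (42.7 + 4.64), so 236.7 s.
Regular layers = 867 × (6.16 + 4.64) = 9363.6 s.
Sum: 236.7 + 9363.6 = 9600.3 s → 2.67 hours.

2.67 hours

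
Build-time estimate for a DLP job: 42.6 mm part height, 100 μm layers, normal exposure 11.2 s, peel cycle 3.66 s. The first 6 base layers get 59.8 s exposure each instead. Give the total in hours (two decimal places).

Layers = ⌈42.6/0.1⌉ = 426.
Burn-in layers = 6 × (59.8 + 3.66), so 380.76 s.
Normal layers: 420 × (11.2 + 3.66) → 6241.2 s.
Total = 380.76 + 6241.2 = 6621.96 s = 1.84 hours.

1.84 hours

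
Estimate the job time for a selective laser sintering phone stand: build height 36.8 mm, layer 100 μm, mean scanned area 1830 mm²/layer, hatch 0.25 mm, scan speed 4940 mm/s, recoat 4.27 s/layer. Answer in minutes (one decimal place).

Layers = ⌈36.8/0.1⌉ = 368.
Scan path per layer: 1830 / 0.25 → 7320 mm.
Scan time per layer = 7320 / 4940 = 1.4818 s.
Time per layer = 1.4818 + 4.27 = 5.7518 s.
Total: 368 × 5.7518 s = 2116.6624 s → 35.3 minutes.

35.3 minutes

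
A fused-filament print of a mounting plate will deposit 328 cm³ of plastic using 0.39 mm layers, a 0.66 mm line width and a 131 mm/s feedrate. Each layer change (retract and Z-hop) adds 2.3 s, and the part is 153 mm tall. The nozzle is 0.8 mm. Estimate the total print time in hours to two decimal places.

Extrusion cross-section = 0.39 × 0.66, so 0.2574 mm².
Toolpath length = 328 cm³ / 0.2574 mm² = 328000 / 0.2574 = 1274281.3 mm.
Print-move time = 1274281.3 / 131 = 9727.3 s.
Layer count = ceil(153 / 0.39) = 393.
Z-hop total = 393 × 2.3, so 903.9 s.
Total = 9727.3 + 903.9 = 10631.2 s = 2.95 hours.

2.95 hours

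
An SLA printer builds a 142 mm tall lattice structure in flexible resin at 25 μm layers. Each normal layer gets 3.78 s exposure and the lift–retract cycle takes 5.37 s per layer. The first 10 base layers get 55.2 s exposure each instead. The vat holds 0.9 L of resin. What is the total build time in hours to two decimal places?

Layers = ⌈142/0.025⌉ = 5680.
Bottom layers = 10 × (55.2 + 5.37), so 605.7 s.
Remaining layers = 5670 × (3.78 + 5.37) = 51880.5 s.
Sum: 605.7 + 51880.5 = 52486.2 s → 14.58 hours.

14.58 hours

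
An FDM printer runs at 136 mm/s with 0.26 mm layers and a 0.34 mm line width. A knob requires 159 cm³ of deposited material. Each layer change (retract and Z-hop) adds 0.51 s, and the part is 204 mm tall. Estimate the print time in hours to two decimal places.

Extrusion cross-section = 0.26 × 0.34, so 0.0884 mm².
Toolpath length = 159 cm³ / 0.0884 mm² = 159000 / 0.0884 = 1798642.5 mm.
Print-move time = 1798642.5 / 136, so 13225.3 s.
Number of layers: 204 / 0.26 → 785 (rounded up).
Z-hop total: 785 × 0.51 → 400.35 s.
Altogether 13225.3 + 400.35 = 13625.65 s, i.e. 3.78 hours.

3.78 hours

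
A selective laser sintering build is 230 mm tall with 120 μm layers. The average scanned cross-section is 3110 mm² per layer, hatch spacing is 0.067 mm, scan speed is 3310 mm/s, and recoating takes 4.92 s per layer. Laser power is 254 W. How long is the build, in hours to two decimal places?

10.09 hours

Layers = ⌈230/0.12⌉ = 1917.
Per-layer scan distance: 3110 / 0.067 → 46417.9 mm.
Per-layer scan time = 46417.9 / 3310, so 14.0235 s.
Time per layer: 14.0235 + 4.92 → 18.9435 s.
Build time = 1917 × 18.9435 = 36314.6895 s = 10.09 hours.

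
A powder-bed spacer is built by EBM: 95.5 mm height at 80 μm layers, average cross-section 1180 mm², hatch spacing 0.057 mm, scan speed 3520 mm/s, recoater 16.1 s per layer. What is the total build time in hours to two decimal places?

Layer count = ceil(95.5 / 0.08) = 1194.
Scan path per layer = 1180 / 0.057 = 20701.8 mm.
Scan time per layer = 20701.8 / 3520, so 5.8812 s.
Time per layer: 5.8812 + 16.1 → 21.9812 s.
Total: 1194 × 21.9812 s = 26245.5528 s → 7.29 hours.

7.29 hours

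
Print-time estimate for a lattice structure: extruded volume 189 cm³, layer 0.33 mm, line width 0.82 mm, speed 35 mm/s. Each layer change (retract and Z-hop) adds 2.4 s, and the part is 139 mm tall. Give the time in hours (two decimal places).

Extrusion cross-section = 0.33 × 0.82 = 0.2706 mm².
Path length: 189000 mm³ / 0.2706 mm² → 698447.9 mm.
Print-move time = 698447.9 / 35 = 19955.7 s.
Layers = ⌈139/0.33⌉ = 422.
Non-print overhead: 422 × 2.4 → 1012.8 s.
Altogether 19955.7 + 1012.8 = 20968.5 s, i.e. 5.82 hours.

5.82 hours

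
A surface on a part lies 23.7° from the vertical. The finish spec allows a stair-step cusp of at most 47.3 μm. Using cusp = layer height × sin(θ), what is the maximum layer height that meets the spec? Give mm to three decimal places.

t = h_c / sin θ = 0.0473 / 0.4019 = 0.118 mm.

0.118 mm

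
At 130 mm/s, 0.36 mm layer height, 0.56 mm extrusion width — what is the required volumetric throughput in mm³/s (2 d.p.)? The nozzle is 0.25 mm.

26.21

Bead cross-section = 0.36 × 0.56, so 0.2016 mm².
Q = v·A = 130 × 0.2016 = 26.21 mm³/s.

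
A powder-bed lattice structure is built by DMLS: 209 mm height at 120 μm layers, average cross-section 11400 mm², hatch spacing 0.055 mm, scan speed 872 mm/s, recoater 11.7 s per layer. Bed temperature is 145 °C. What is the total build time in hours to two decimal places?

Layer count = ceil(209 / 0.12) = 1742.
Per-layer scan distance = 11400 / 0.055, so 207272.7 mm.
Per-layer scan time = 207272.7 / 872 = 237.6981 s.
Time per layer: 237.6981 + 11.7 → 249.3981 s.
Total: 1742 × 249.3981 s = 434451.4902 s → 120.68 hours.

120.68 hours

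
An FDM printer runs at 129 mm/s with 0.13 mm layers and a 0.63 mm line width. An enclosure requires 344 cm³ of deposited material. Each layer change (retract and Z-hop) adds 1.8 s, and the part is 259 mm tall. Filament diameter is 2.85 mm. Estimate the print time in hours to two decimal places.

10.04 hours

Line area = 0.13 × 0.63 = 0.0819 mm².
Path length: 344000 mm³ / 0.0819 mm² → 4200244.2 mm.
Extrusion time: 4200244.2 / 129 → 32560 s.
Layers = ⌈259/0.13⌉ = 1993.
Z-hop total = 1993 × 1.8, so 3587.4 s.
Altogether 32560 + 3587.4 = 36147.4 s, i.e. 10.04 hours.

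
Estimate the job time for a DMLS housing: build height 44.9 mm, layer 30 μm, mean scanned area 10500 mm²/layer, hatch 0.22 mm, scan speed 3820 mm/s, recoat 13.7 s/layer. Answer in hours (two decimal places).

Layers = ⌈44.9/0.03⌉ = 1497.
Per-layer scan distance = 10500 / 0.22, so 47727.3 mm.
Per-layer scan time: 47727.3 / 3820 → 12.4941 s.
Time per layer = 12.4941 + 13.7 = 26.1941 s.
Total: 1497 × 26.1941 s = 39212.5677 s → 10.89 hours.

10.89 hours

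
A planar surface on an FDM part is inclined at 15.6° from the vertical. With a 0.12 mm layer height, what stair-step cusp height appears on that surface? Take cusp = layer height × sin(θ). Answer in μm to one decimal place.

Cusp = layer height × sin(15.6°) = 0.12 × 0.2689 = 0.032268 mm = 32.3 μm.

32.3 μm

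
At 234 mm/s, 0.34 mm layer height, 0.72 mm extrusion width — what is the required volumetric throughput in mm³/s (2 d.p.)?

57.28

A = 0.34 × 0.72 = 0.2448 mm².
Volumetric flow = 234 × 0.2448 = 57.28 mm³/s.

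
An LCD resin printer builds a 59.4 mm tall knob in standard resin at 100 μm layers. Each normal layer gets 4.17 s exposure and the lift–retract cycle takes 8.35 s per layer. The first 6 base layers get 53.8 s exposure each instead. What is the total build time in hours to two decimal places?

2.15 hours

Layers = ⌈59.4/0.1⌉ = 594.
Bottom layers = 6 × (53.8 + 8.35) = 372.9 s.
Remaining layers = 588 × (4.17 + 8.35), so 7361.76 s.
Sum: 372.9 + 7361.76 = 7734.66 s → 2.15 hours.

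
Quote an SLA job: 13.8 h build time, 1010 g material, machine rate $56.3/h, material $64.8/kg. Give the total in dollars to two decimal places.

Machine-time cost = 56.3 × 13.8 = $776.94.
Feedstock cost = 64.8 × 1010/1000, so $65.448.
Total = 776.94 + 65.448 = 842.388 ≈ $842.39.

$842.39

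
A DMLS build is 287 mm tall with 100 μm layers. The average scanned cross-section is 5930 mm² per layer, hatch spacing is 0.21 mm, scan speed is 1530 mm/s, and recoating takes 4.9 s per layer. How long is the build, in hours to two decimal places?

Layer count = ceil(287 / 0.1) = 2870.
Scan path per layer = 5930 / 0.21 = 28238.1 mm.
Laser time per layer = 28238.1 / 1530, so 18.4563 s.
Layer cycle = 18.4563 + 4.9, so 23.3563 s.
2870 layers × 23.3563 s/layer = 67032.581 s, i.e. 18.62 hours.

18.62 hours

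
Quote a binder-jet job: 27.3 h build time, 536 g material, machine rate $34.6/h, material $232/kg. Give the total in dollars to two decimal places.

$1068.93

Time charge: 34.6 × 27.3 → $944.58.
Material charge: 232 × 536/1000 → $124.352.
Total = 944.58 + 124.352 = 1068.932 ≈ $1068.93.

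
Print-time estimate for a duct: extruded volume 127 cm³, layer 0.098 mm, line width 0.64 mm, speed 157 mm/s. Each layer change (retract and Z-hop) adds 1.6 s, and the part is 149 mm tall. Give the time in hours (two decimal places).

Extrusion cross-section = 0.098 × 0.64, so 0.06272 mm².
Path length: 127000 mm³ / 0.06272 mm² → 2024872.4 mm.
Time extruding = 2024872.4 / 157 = 12897.3 s.
Number of layers: 149 / 0.098 → 1521 (rounded up).
Layer-change overhead: 1521 × 1.6 → 2433.6 s.
Total = 12897.3 + 2433.6 = 15330.9 s = 4.26 hours.

4.26 hours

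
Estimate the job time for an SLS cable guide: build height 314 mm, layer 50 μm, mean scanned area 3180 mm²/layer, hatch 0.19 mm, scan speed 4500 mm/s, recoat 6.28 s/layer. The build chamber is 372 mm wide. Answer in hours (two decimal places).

Number of layers: 314 / 0.05 → 6280 (rounded up).
Per-layer scan distance = 3180 / 0.19 = 16736.8 mm.
Per-layer scan time: 16736.8 / 4500 → 3.7193 s.
Layer cycle = 3.7193 + 6.28 = 9.9993 s.
6280 layers × 9.9993 s/layer = 62795.604 s, i.e. 17.44 hours.

17.44 hours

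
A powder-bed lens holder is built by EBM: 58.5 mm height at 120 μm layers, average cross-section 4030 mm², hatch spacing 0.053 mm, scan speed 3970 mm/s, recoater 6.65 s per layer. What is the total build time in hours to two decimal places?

Number of layers: 58.5 / 0.12 → 488 (rounded up).
Hatch length per layer = 4030 / 0.053 = 76037.7 mm.
Scan time per layer = 76037.7 / 3970 = 19.1531 s.
Per-layer time: 19.1531 + 6.65 → 25.8031 s.
488 layers × 25.8031 s/layer = 12591.9128 s, i.e. 3.50 hours.

3.50 hours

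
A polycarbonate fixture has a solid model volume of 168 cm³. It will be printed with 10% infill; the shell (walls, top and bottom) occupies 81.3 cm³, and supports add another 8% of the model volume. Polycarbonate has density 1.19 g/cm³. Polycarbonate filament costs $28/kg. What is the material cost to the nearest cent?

$3.45

Interior volume = 168 − 81.3 = 86.7 cm³.
Infill volume: 0.10 × 86.7 → 8.67 cm³.
Support = 0.08 × 168 = 13.44 cm³.
Total extruded: 81.3 + 8.67 + 13.44 → 103.41 cm³.
Mass: 103.41 × 1.19 → 123.0579 g.
At $28/kg: 123.0579/1000 × 28 = $3.45.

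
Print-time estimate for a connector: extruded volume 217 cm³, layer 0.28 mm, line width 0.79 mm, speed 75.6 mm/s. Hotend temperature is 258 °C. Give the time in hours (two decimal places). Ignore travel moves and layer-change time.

Bead cross-section = 0.28 × 0.79 = 0.2212 mm².
Total extruded path = 217000/0.2212 = 981012.7 mm.
Print-move time = 981012.7 / 75.6 = 12976.4 s.
Converting: 12976.4 s = 3.60 hours.

3.60 hours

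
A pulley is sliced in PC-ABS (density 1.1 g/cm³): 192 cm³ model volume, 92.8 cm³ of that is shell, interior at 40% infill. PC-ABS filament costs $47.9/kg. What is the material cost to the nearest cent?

Interior volume = 192 − 92.8 = 99.2 cm³.
Deposited infill: 0.40 × 99.2 → 39.68 cm³.
Total printed volume: 92.8 + 39.68 → 132.48 cm³.
Mass = 132.48 × 1.1, so 145.728 g.
At $47.9/kg: 145.728/1000 × 47.9 = $6.98.

$6.98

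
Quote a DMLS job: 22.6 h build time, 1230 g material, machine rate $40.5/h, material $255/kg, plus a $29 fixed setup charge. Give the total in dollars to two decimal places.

Machine cost: 40.5 × 22.6 → $915.30.
Feedstock cost = 255 × 1230/1000 = $313.65.
Total = 915.30 + 313.65 + 29 = $1257.95.

$1257.95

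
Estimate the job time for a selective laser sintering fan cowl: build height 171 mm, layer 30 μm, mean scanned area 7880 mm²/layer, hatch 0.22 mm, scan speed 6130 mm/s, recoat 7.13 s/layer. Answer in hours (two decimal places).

20.54 hours

Number of layers: 171 / 0.03 → 5700 (rounded up).
Per-layer scan distance = 7880 / 0.22 = 35818.2 mm.
Per-layer scan time = 35818.2 / 6130 = 5.8431 s.
Per-layer time: 5.8431 + 7.13 → 12.9731 s.
Build time = 5700 × 12.9731 = 73946.67 s = 20.54 hours.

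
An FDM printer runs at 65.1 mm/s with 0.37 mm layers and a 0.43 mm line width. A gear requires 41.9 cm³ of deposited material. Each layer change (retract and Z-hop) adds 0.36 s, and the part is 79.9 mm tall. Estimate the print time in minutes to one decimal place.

68.7 minutes

Line area: 0.37 × 0.43 → 0.1591 mm².
Toolpath length = 41.9 cm³ / 0.1591 mm² = 41900 / 0.1591 = 263356.4 mm.
Extrusion time = 263356.4 / 65.1, so 4045.4 s.
Layer count = ceil(79.9 / 0.37) = 216.
Non-print overhead = 216 × 0.36 = 77.76 s.
Total = 4045.4 + 77.76 = 4123.16 s = 68.7 minutes.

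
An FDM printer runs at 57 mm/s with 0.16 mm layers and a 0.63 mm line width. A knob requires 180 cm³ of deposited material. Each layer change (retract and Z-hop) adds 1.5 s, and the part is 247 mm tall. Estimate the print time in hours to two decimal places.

Line area = 0.16 × 0.63 = 0.1008 mm².
Toolpath length = 180 cm³ / 0.1008 mm² = 180000 / 0.1008 = 1785714.3 mm.
Print-move time: 1785714.3 / 57 → 31328.3 s.
Layers = ⌈247/0.16⌉ = 1544.
Layer-change overhead = 1544 × 1.5, so 2316 s.
Total = 31328.3 + 2316 = 33644.3 s = 9.35 hours.

9.35 hours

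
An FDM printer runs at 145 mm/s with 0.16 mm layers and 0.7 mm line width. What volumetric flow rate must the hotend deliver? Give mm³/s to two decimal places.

Bead cross-section = 0.16 × 0.7 = 0.112 mm².
Volumetric flow = 145 × 0.112 = 16.24 mm³/s.

16.24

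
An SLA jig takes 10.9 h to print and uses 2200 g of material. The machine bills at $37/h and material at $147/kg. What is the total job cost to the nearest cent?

$726.70

Machine-time cost: 37 × 10.9 → $403.30.
Material charge: 147 × 2200/1000 → $323.40.
Job cost: 403.30 + 323.40 = $726.70.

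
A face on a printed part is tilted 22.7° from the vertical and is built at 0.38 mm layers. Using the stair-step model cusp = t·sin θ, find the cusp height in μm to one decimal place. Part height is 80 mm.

sin(22.7°) = 0.3859, so cusp = 0.38 × 0.3859 = 0.146642 mm → 146.6 μm.

146.6 μm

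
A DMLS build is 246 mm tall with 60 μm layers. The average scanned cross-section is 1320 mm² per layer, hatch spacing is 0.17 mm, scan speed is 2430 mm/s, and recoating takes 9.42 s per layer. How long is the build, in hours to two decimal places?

14.37 hours

Layer count = ceil(246 / 0.06) = 4100.
Scan path per layer = 1320 / 0.17 = 7764.7 mm.
Per-layer scan time: 7764.7 / 2430 → 3.1953 s.
Time per layer = 3.1953 + 9.42 = 12.6153 s.
4100 layers × 12.6153 s/layer = 51722.73 s, i.e. 14.37 hours.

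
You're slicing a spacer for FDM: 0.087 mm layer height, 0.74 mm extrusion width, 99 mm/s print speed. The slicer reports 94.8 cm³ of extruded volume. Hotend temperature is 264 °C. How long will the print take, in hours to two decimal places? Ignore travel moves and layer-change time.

4.13 hours

Extrusion cross-section = 0.087 × 0.74 = 0.06438 mm².
Total extruded path = 94800/0.06438 = 1472507 mm.
Print-move time: 1472507 / 99 → 14873.8 s.
14873.8 s = 4.13 hours.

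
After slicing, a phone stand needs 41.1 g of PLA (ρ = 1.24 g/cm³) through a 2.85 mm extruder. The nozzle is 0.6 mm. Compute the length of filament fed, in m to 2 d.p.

5.20 m

Volume = 41.1 g / 1.24 g·cm⁻³ = 33.1452 cm³ = 33145.2 mm³.
A = π r² = π × 1.425² = 6.3794 mm².
L = V/A = 33145.2/6.3794 = 5195.66 mm → 5.20 m.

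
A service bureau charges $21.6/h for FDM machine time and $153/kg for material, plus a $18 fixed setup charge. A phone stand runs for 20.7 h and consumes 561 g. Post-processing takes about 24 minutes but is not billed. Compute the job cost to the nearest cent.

Time charge = 21.6 × 20.7 = $447.12.
Material charge: 153 × 561/1000 → $85.833.
Adding setup: 447.12 + 85.833 + 18 → 550.953 ≈ $550.95.

$550.95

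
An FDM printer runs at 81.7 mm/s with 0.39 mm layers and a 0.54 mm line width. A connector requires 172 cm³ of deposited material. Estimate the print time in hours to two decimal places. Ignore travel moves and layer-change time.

2.78 hours

Bead cross-section: 0.39 × 0.54 → 0.2106 mm².
Total extruded path = 172000/0.2106 = 816714.2 mm.
Time extruding: 816714.2 / 81.7 → 9996.5 s.
That's 9996.5 s → 2.78 hours.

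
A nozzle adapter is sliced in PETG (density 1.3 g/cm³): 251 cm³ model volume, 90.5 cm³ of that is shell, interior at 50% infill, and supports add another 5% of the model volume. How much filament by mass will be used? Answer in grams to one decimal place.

Interior volume = 251 − 90.5, so 160.5 cm³.
Infill deposited = 0.50 × 160.5, so 80.25 cm³.
Support: 0.05 × 251 → 12.55 cm³.
Total extruded = 90.5 + 80.25 + 12.55, so 183.3 cm³.
Mass: 183.3 × 1.3 → 238.29 g.

238.3 g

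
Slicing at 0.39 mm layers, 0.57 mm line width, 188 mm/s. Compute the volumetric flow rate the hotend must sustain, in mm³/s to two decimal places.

41.79

Bead cross-section = 0.39 × 0.57 = 0.2223 mm².
Volumetric flow = 188 × 0.2223 = 41.79 mm³/s.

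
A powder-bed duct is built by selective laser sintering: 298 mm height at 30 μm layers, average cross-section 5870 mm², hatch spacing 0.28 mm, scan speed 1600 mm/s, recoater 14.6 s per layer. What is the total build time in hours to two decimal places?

Layer count = ceil(298 / 0.03) = 9934.
Per-layer scan distance = 5870 / 0.28, so 20964.3 mm.
Scan time per layer = 20964.3 / 1600 = 13.1027 s.
Layer cycle: 13.1027 + 14.6 → 27.7027 s.
Build time = 9934 × 27.7027 = 275198.6218 s = 76.44 hours.

76.44 hours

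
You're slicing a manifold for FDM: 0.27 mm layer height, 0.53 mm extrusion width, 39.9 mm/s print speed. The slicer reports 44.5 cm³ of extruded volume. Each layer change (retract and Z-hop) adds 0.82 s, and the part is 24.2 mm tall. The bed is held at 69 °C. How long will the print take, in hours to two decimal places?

2.19 hours

Line area = 0.27 × 0.53, so 0.1431 mm².
Path length: 44500 mm³ / 0.1431 mm² → 310971.3 mm.
Print-move time: 310971.3 / 39.9 → 7793.8 s.
Layer count = ceil(24.2 / 0.27) = 90.
Z-hop total = 90 × 0.82, so 73.8 s.
Altogether 7793.8 + 73.8 = 7867.6 s, i.e. 2.19 hours.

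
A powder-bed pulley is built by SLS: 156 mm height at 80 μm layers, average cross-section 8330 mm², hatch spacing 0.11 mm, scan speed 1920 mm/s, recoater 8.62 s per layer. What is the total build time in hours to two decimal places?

26.03 hours

Number of layers: 156 / 0.08 → 1950 (rounded up).
Per-layer scan distance = 8330 / 0.11, so 75727.3 mm.
Laser time per layer = 75727.3 / 1920 = 39.4413 s.
Time per layer = 39.4413 + 8.62 = 48.0613 s.
Total: 1950 × 48.0613 s = 93719.535 s → 26.03 hours.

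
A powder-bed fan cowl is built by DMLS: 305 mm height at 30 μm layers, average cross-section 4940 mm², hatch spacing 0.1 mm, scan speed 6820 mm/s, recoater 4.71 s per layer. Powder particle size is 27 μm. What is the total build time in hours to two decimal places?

Number of layers: 305 / 0.03 → 10167 (rounded up).
Hatch length per layer = 4940 / 0.1, so 49400 mm.
Per-layer scan time = 49400 / 6820, so 7.2434 s.
Layer cycle = 7.2434 + 4.71, so 11.9534 s.
Build time = 10167 × 11.9534 = 121530.2178 s = 33.76 hours.

33.76 hours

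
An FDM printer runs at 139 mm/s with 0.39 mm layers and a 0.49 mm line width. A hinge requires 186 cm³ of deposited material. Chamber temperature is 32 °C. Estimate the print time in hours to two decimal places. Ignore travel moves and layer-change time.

Bead cross-section: 0.39 × 0.49 → 0.1911 mm².
Total extruded path = 186000/0.1911 = 973312.4 mm.
Time extruding: 973312.4 / 139 → 7002.2 s.
In the requested units: 7002.2 s = 1.95 hours.

1.95 hours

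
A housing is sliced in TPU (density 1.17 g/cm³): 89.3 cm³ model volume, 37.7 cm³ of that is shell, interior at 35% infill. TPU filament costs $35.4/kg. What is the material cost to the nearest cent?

$2.31

Interior volume: 89.3 − 37.7 → 51.6 cm³.
Infill deposited: 0.35 × 51.6 → 18.06 cm³.
Deposited volume: 37.7 + 18.06 → 55.76 cm³.
Mass: 55.76 × 1.17 → 65.2392 g.
Cost = 65.2392 g / 1000 × $35.4/kg = $2.31.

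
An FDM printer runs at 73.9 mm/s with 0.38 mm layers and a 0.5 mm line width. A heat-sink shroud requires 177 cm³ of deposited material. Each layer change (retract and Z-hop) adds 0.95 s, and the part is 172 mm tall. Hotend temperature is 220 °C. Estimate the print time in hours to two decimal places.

3.62 hours

Bead cross-section = 0.38 × 0.5 = 0.19 mm².
Total extruded path = 177000/0.19 = 931578.9 mm.
Time extruding = 931578.9 / 73.9, so 12605.9 s.
Layers = ⌈172/0.38⌉ = 453.
Z-hop total = 453 × 0.95 = 430.35 s.
Altogether 12605.9 + 430.35 = 13036.25 s, i.e. 3.62 hours.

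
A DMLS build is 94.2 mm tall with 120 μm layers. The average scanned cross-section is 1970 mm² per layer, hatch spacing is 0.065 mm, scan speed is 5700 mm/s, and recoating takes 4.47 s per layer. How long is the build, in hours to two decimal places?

Layer count = ceil(94.2 / 0.12) = 785.
Per-layer scan distance = 1970 / 0.065 = 30307.7 mm.
Laser time per layer: 30307.7 / 5700 → 5.3171 s.
Time per layer = 5.3171 + 4.47, so 9.7871 s.
785 layers × 9.7871 s/layer = 7682.8735 s, i.e. 2.13 hours.

2.13 hours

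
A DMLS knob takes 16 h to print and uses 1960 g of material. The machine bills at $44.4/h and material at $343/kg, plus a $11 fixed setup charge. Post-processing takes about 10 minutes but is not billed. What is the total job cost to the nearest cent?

Machine cost = 44.4 × 16, so $710.40.
Feedstock cost: 343 × 1960/1000 → $672.28.
Adding setup: 710.40 + 672.28 + 11 → $1393.68.

$1393.68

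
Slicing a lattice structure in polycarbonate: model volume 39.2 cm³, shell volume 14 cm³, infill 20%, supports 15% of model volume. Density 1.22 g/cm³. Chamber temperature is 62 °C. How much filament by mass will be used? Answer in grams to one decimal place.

Interior volume = 39.2 − 14 = 25.2 cm³.
Infill volume = 0.20 × 25.2, so 5.04 cm³.
Support: 0.15 × 39.2 → 5.88 cm³.
Deposited volume: 14 + 5.04 + 5.88 → 24.92 cm³.
Mass: 24.92 × 1.22 → 30.4024 g.

30.4 g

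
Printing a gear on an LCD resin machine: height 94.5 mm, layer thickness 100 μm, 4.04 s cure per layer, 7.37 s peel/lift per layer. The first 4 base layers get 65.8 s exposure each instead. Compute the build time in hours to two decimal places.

Layer count = ceil(94.5 / 0.1) = 945.
Burn-in layers = 4 × (65.8 + 7.37) = 292.68 s.
Normal layers: 941 × (4.04 + 7.37) → 10736.81 s.
Sum: 292.68 + 10736.81 = 11029.49 s → 3.06 hours.

3.06 hours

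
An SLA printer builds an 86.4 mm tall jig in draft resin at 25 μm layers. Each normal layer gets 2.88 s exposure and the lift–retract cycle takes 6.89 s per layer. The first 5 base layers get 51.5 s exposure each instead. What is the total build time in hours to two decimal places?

Number of layers: 86.4 / 0.025 → 3456 (rounded up).
Burn-in layers = 5 × (51.5 + 6.89), so 291.95 s.
Regular layers = 3451 × (2.88 + 6.89) = 33716.27 s.
Total = 291.95 + 33716.27 = 34008.22 s = 9.45 hours.

9.45 hours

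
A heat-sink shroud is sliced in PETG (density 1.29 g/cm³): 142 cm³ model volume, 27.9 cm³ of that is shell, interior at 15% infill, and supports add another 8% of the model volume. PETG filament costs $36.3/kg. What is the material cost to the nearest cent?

$2.64

Interior volume: 142 − 27.9 → 114.1 cm³.
Deposited infill: 0.15 × 114.1 → 17.115 cm³.
Support: 0.08 × 142 → 11.36 cm³.
Total printed volume = 27.9 + 17.115 + 11.36 = 56.375 cm³.
Mass = 56.375 × 1.29 = 72.72375 g.
Cost = 72.72375 g / 1000 × $36.3/kg = $2.64.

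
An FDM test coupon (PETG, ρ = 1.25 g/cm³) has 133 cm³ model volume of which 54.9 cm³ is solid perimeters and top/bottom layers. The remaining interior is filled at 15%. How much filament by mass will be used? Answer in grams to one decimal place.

83.3 g

Volume inside the shell = 133 − 54.9, so 78.1 cm³.
Deposited infill: 0.15 × 78.1 → 11.715 cm³.
Total extruded: 54.9 + 11.715 → 66.615 cm³.
Mass: 66.615 × 1.25 → 83.26875 g.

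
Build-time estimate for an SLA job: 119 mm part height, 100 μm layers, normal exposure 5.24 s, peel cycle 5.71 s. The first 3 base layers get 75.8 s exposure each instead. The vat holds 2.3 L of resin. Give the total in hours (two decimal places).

Number of layers: 119 / 0.1 → 1190 (rounded up).
Burn-in layers: 3 × (75.8 + 5.71) → 244.53 s.
Remaining layers = 1187 × (5.24 + 5.71), so 12997.65 s.
Total = 244.53 + 12997.65 = 13242.18 s = 3.68 hours.

3.68 hours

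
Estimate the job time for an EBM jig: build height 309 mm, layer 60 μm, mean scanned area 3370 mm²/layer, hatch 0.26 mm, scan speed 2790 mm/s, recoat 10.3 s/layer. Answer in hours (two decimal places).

21.38 hours

Layer count = ceil(309 / 0.06) = 5150.
Hatch length per layer = 3370 / 0.26, so 12961.5 mm.
Scan time per layer = 12961.5 / 2790 = 4.6457 s.
Per-layer time: 4.6457 + 10.3 → 14.9457 s.
Total: 5150 × 14.9457 s = 76970.355 s → 21.38 hours.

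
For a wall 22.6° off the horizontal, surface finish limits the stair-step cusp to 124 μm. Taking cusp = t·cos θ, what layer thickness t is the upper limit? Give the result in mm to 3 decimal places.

cos(22.6°) = 0.9232; t_max = 0.124/0.9232 = 0.134 mm.

0.134 mm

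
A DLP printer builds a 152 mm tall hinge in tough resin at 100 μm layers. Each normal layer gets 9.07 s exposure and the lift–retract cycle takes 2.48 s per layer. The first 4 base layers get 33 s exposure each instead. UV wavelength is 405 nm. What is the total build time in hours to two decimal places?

4.90 hours

Layers = ⌈152/0.1⌉ = 1520.
Base layers: 4 × (33 + 2.48) → 141.92 s.
Remaining layers: 1516 × (9.07 + 2.48) → 17509.8 s.
Sum: 141.92 + 17509.8 = 17651.72 s → 4.90 hours.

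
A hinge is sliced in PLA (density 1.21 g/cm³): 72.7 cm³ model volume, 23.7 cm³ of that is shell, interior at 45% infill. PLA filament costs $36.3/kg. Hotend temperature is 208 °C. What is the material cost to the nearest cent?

$2.01

Interior volume = 72.7 − 23.7, so 49 cm³.
Deposited infill: 0.45 × 49 → 22.05 cm³.
Total extruded: 23.7 + 22.05 → 45.75 cm³.
Mass = 45.75 × 1.21 = 55.3575 g.
Cost = 55.3575 g / 1000 × $36.3/kg = $2.01.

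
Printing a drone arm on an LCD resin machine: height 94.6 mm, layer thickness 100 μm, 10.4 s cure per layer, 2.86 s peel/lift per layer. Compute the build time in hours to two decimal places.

Layers = ⌈94.6/0.1⌉ = 946.
Per-layer time = 10.4 + 2.86, so 13.26 s.
Build time: 946 × 13.26 s = 12543.96 s, i.e. 3.48 hours.

3.48 hours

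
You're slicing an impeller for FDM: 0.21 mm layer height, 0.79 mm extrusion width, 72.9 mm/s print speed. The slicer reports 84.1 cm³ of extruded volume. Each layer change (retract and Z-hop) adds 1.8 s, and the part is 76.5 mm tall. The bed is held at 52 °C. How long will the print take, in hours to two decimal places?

2.11 hours

Bead cross-section: 0.21 × 0.79 → 0.1659 mm².
Total extruded path = 84100/0.1659 = 506931.9 mm.
Extrusion time = 506931.9 / 72.9, so 6953.8 s.
Layers = ⌈76.5/0.21⌉ = 365.
Non-print overhead = 365 × 1.8, so 657 s.
Altogether 6953.8 + 657 = 7610.8 s, i.e. 2.11 hours.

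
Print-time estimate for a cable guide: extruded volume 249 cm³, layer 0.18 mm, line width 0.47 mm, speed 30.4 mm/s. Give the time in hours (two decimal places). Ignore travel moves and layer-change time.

26.89 hours

Extrusion cross-section: 0.18 × 0.47 → 0.0846 mm².
Toolpath length = 249 cm³ / 0.0846 mm² = 249000 / 0.0846 = 2943262.4 mm.
Time extruding = 2943262.4 / 30.4, so 96817.8 s.
96817.8 s = 26.89 hours.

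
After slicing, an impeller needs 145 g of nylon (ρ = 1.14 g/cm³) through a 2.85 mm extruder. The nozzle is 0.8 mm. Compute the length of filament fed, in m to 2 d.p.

19.94 m

Extruded volume: 145/1.14 = 127.193 cm³ (127193 mm³).
Filament cross-section = π × (2.85/2)² = 6.3794 mm².
Length = 127193 / 6.3794 = 19938.08 mm = 19.94 m.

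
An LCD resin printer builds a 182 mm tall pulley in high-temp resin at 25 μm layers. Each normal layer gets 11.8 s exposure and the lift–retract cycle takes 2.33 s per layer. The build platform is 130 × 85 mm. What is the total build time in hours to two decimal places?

28.57 hours

Layer count = ceil(182 / 0.025) = 7280.
Each layer takes: 11.8 + 2.33 → 14.13 s.
Build time: 7280 × 14.13 s = 102866.4 s, i.e. 28.57 hours.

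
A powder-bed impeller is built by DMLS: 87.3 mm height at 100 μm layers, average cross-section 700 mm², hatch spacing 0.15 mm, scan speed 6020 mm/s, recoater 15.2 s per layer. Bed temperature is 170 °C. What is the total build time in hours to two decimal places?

3.87 hours

Layers = ⌈87.3/0.1⌉ = 873.
Per-layer scan distance: 700 / 0.15 → 4666.7 mm.
Per-layer scan time: 4666.7 / 6020 → 0.7752 s.
Time per layer = 0.7752 + 15.2, so 15.9752 s.
873 layers × 15.9752 s/layer = 13946.3496 s, i.e. 3.87 hours.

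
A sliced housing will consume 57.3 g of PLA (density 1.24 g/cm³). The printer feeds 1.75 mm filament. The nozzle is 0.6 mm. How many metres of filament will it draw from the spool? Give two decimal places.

Volume = 57.3 g / 1.24 g·cm⁻³ = 46.2097 cm³ = 46209.7 mm³.
Filament cross-section = π × (1.75/2)² = 2.4053 mm².
L = V/A = 46209.7/2.4053 = 19211.62 mm → 19.21 m.

19.21 m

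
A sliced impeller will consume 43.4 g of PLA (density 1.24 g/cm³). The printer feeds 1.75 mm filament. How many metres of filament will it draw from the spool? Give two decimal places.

14.55 m

Volume = 43.4 g / 1.24 g·cm⁻³ = 35 cm³ = 35000 mm³.
Filament cross-section = π × (1.75/2)² = 2.4053 mm².
Length = 35000 / 2.4053 = 14551.2 mm = 14.55 m.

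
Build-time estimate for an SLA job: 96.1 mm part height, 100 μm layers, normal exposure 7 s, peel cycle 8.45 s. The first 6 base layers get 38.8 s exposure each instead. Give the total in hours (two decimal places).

Number of layers: 96.1 / 0.1 → 961 (rounded up).
Base layers = 6 × (38.8 + 8.45) = 283.5 s.
Remaining layers = 955 × (7 + 8.45), so 14754.75 s.
Sum: 283.5 + 14754.75 = 15038.25 s → 4.18 hours.

4.18 hours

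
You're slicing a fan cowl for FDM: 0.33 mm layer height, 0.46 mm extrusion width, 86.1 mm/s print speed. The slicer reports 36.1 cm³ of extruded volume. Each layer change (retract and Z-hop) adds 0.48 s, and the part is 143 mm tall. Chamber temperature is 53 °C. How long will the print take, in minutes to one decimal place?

49.5 minutes

Line area = 0.33 × 0.46 = 0.1518 mm².
Toolpath length = 36.1 cm³ / 0.1518 mm² = 36100 / 0.1518 = 237812.9 mm.
Extrusion time = 237812.9 / 86.1, so 2762.1 s.
Number of layers: 143 / 0.33 → 434 (rounded up).
Non-print overhead = 434 × 0.48 = 208.32 s.
Altogether 2762.1 + 208.32 = 2970.42 s, i.e. 49.5 minutes.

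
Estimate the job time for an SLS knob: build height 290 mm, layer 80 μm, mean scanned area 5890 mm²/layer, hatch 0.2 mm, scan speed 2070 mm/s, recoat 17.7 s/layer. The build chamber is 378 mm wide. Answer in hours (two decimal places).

Layer count = ceil(290 / 0.08) = 3625.
Per-layer scan distance = 5890 / 0.2, so 29450 mm.
Laser time per layer = 29450 / 2070 = 14.2271 s.
Time per layer = 14.2271 + 17.7 = 31.9271 s.
Total: 3625 × 31.9271 s = 115735.7375 s → 32.15 hours.

32.15 hours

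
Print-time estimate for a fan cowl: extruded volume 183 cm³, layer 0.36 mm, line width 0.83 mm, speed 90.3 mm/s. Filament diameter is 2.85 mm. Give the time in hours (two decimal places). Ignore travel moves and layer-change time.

Extrusion cross-section = 0.36 × 0.83, so 0.2988 mm².
Total extruded path = 183000/0.2988 = 612449.8 mm.
Print-move time: 612449.8 / 90.3 → 6782.4 s.
6782.4 s = 1.88 hours.

1.88 hours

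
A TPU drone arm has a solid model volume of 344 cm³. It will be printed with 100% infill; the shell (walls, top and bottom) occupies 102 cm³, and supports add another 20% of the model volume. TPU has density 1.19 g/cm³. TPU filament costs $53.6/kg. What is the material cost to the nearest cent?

Infill region: 344 − 102 → 242 cm³.
Infill volume = 1.00 × 242, so 242 cm³.
Support = 0.20 × 344 = 68.8 cm³.
Deposited volume = 102 + 242 + 68.8 = 412.8 cm³.
Mass = 412.8 × 1.19, so 491.232 g.
At $53.6/kg: 491.232/1000 × 53.6 = $26.33.

$26.33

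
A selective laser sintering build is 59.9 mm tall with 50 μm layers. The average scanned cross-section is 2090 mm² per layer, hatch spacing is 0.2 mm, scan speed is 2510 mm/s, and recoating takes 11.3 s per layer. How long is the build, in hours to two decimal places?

5.15 hours

Number of layers: 59.9 / 0.05 → 1198 (rounded up).
Per-layer scan distance: 2090 / 0.2 → 10450 mm.
Per-layer scan time = 10450 / 2510, so 4.1633 s.
Per-layer time = 4.1633 + 11.3 = 15.4633 s.
Build time = 1198 × 15.4633 = 18525.0334 s = 5.15 hours.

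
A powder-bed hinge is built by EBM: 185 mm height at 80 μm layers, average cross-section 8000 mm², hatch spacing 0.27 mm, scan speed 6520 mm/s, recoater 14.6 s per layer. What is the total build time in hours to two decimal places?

Layers = ⌈185/0.08⌉ = 2313.
Per-layer scan distance = 8000 / 0.27 = 29629.6 mm.
Scan time per layer = 29629.6 / 6520 = 4.5444 s.
Time per layer = 4.5444 + 14.6 = 19.1444 s.
Build time = 2313 × 19.1444 = 44280.9972 s = 12.30 hours.

12.30 hours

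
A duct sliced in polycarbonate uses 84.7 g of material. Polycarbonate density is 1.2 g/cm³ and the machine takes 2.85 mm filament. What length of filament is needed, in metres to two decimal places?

11.06 m

Volume = 84.7 g / 1.2 g·cm⁻³ = 70.5833 cm³ = 70583.3 mm³.
Cross-section of 2.85 mm filament: π·(2.85/2)² = 6.3794 mm².
L = V/A = 70583.3/6.3794 = 11064.25 mm → 11.06 m.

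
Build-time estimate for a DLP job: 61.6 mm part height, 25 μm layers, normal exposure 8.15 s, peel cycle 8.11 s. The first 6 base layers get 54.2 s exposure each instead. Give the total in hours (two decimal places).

11.21 hours

Number of layers: 61.6 / 0.025 → 2464 (rounded up).
Base layers: 6 × (54.2 + 8.11) → 373.86 s.
Normal layers = 2458 × (8.15 + 8.11) = 39967.08 s.
Sum: 373.86 + 39967.08 = 40340.94 s → 11.21 hours.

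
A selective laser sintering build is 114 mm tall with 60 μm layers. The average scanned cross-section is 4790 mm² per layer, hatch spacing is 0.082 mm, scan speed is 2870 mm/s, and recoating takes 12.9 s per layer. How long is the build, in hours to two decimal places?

17.55 hours

Layer count = ceil(114 / 0.06) = 1900.
Scan path per layer = 4790 / 0.082, so 58414.6 mm.
Per-layer scan time = 58414.6 / 2870 = 20.3535 s.
Time per layer = 20.3535 + 12.9 = 33.2535 s.
1900 layers × 33.2535 s/layer = 63181.65 s, i.e. 17.55 hours.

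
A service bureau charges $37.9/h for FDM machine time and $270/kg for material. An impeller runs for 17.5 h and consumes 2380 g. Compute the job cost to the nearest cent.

$1305.85

Machine cost = 37.9 × 17.5, so $663.25.
Feedstock cost = 270 × 2380/1000 = $642.60.
Total = 663.25 + 642.60 = $1305.85.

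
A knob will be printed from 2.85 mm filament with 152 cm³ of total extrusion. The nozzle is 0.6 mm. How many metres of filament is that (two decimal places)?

Cross-section of 2.85 mm filament: π·(2.85/2)² = 6.3794 mm².
L = 152000 mm³ / 6.3794 mm² = 23826.69 mm, i.e. 23.83 m.

23.83 m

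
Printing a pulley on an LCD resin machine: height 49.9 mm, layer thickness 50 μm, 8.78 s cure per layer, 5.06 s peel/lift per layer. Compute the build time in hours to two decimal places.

3.84 hours

Layers = ⌈49.9/0.05⌉ = 998.
Cycle time = 8.78 + 5.06 = 13.84 s.
Build time: 998 × 13.84 s = 13812.32 s, i.e. 3.84 hours.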